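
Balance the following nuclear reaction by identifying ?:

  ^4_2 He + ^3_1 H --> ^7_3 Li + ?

gamma ray

Conserve mass number: 4 + 3 = 7 + A, so A = 0.
Conserve atomic number: 2 + 1 = 3 + Z, so Z = 0.
A = 0 and Z = 0 is ^0_0 γ — a gamma ray.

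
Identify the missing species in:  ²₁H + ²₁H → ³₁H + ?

proton

Conserve mass number: 2 + 2 = 3 + A, so A = 1.
Conserve atomic number: 1 + 1 = 1 + Z, so Z = 1.
A = 1 and Z = 1 is ¹₁H — a proton.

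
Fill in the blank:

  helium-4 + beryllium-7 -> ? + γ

Conserve mass number: 4 + 7 = A + 0, so A = 11.
Conserve atomic number: 2 + 4 = Z + 0, so Z = 6.
Z = 6 is carbon, so the species is carbon-11.

C-11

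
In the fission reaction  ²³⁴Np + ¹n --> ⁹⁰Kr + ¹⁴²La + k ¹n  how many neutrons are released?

Conserve mass number: 235 = 90 + 142 + k, so k = 235 − 232 = 3.
Check atomic number: 93 = 36 + 57 + 0 = 93. ✓

3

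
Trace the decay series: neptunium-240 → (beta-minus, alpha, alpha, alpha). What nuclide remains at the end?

Ra-228

Start: (A, Z) = (240, 93).
After β⁻: (240, 94).
After α: (236, 92).
After α: (232, 90).
After α: (228, 88).
Z = 88 is radium.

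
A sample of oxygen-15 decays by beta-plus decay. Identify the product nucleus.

Beta-plus decay: mass number changes by +0, atomic number by -1.
A: 15 = 15; Z: 8 − 1 = 7.
Z = 7 is nitrogen, so the daughter is nitrogen-15.

N-15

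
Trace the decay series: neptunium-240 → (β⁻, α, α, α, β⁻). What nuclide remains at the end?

Ac-228

Start: (A, Z) = (240, 93).
After β⁻: (240, 94).
After α: (236, 92).
After α: (232, 90).
After α: (228, 88).
After β⁻: (228, 89).
Z = 89 is actinium.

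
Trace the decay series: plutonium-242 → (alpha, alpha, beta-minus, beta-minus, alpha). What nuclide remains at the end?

Th-230

Start: (A, Z) = (242, 94).
After α: (238, 92).
After α: (234, 90).
After β⁻: (234, 91).
After β⁻: (234, 92).
After α: (230, 90).
Z = 90 is thorium.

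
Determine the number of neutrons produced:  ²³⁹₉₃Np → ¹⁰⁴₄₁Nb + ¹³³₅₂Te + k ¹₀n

2

Conserve mass number: 239 = 104 + 133 + k, so k = 239 − 237 = 2.
Check atomic number: 93 = 41 + 52 + 0 = 93. ✓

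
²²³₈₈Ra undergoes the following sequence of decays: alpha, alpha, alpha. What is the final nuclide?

Pb-211

Start: (A, Z) = (223, 88).
After α: (219, 86).
After α: (215, 84).
After α: (211, 82).
Z = 82 is lead.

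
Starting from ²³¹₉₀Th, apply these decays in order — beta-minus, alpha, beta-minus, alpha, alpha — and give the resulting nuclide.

Rn-219

Start: (A, Z) = (231, 90).
After β⁻: (231, 91).
After α: (227, 89).
After β⁻: (227, 90).
After α: (223, 88).
After α: (219, 86).
Z = 86 is radon.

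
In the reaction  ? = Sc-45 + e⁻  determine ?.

Ca-45

Conserve mass number: A = 45 + 0, so A = 45.
Conserve atomic number: Z = 21 − 1, so Z = 20.
Z = 20 is calcium, so the species is Ca-45.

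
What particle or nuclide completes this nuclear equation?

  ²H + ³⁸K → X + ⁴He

Conserve mass number: 2 + 38 = A + 4, so A = 36.
Conserve atomic number: 1 + 19 = Z + 2, so Z = 18.
Z = 18 is argon, so the species is ³⁶Ar.

Ar-36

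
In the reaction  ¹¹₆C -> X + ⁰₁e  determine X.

Conserve mass number: 11 = A + 0, so A = 11.
Conserve atomic number: 6 = Z + 1, so Z = 5.
Z = 5 is boron, so the species is ¹¹₅B.

B-11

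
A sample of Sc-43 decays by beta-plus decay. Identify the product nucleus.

Ca-43

Beta-plus decay: mass number changes by +0, atomic number by -1.
A: 43 = 43; Z: 21 − 1 = 20.
Z = 20 is calcium, so the daughter is Ca-43.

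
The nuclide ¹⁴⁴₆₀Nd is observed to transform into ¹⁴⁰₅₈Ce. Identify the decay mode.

ΔA = 140 − 144 = -4; ΔZ = 58 − 60 = -2.
A drops by 4 and Z drops by 2 — the signature of alpha emission.

alpha decay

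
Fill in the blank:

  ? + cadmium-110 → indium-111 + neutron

Conserve mass number: A + 110 = 111 + 1, so A = 2.
Conserve atomic number: Z + 48 = 49 + 0, so Z = 1.
A = 2 and Z = 1 is hydrogen-2 — a deuteron.

deuteron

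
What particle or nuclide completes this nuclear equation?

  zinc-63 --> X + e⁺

Conserve mass number: 63 = A + 0, so A = 63.
Conserve atomic number: 30 = Z + 1, so Z = 29.
Z = 29 is copper, so the species is copper-63.

Cu-63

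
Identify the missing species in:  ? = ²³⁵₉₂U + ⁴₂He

Pu-239

Conserve mass number: A = 235 + 4, so A = 239.
Conserve atomic number: Z = 92 + 2, so Z = 94.
Z = 94 is plutonium, so the species is ²³⁹₉₄Pu.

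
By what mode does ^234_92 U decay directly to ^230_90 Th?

ΔA = 230 − 234 = -4; ΔZ = 90 − 92 = -2.
A drops by 4 and Z drops by 2 — the signature of alpha emission.

alpha decay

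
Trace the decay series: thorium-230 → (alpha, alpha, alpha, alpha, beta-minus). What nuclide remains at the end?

Bi-214

Start: (A, Z) = (230, 90).
After α: (226, 88).
After α: (222, 86).
After α: (218, 84).
After α: (214, 82).
After β⁻: (214, 83).
Z = 83 is bismuth.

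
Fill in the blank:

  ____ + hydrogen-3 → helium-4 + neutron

Conserve mass number: A + 3 = 4 + 1, so A = 2.
Conserve atomic number: Z + 1 = 2 + 0, so Z = 1.
A = 2 and Z = 1 is hydrogen-2 — a deuteron.

deuteron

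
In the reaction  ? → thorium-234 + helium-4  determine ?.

Conserve mass number: A = 234 + 4, so A = 238.
Conserve atomic number: Z = 90 + 2, so Z = 92.
Z = 92 is uranium, so the species is uranium-238.

U-238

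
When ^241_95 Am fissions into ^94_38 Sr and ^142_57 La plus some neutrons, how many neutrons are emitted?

5

Conserve mass number: 241 = 94 + 142 + k, so k = 241 − 236 = 5.
Check atomic number: 95 = 38 + 57 + 0 = 95. ✓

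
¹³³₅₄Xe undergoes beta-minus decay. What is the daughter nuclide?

Cs-133

Beta-minus decay: mass number changes by +0, atomic number by +1.
A: 133 = 133; Z: 54 + 1 = 55.
Z = 55 is caesium, so the daughter is ¹³³₅₅Cs.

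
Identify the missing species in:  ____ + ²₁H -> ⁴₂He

deuteron

Conserve mass number: A + 2 = 4, so A = 2.
Conserve atomic number: Z + 1 = 2, so Z = 1.
A = 2 and Z = 1 is ²₁H — a deuteron.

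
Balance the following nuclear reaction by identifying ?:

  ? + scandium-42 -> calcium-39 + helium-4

Conserve mass number: A + 42 = 39 + 4, so A = 1.
Conserve atomic number: Z + 21 = 20 + 2, so Z = 1.
A = 1 and Z = 1 is hydrogen-1 — a proton.

proton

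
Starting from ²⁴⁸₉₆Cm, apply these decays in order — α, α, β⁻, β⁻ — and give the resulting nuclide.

Pu-240

Start: (A, Z) = (248, 96).
After α: (244, 94).
After α: (240, 92).
After β⁻: (240, 93).
After β⁻: (240, 94).
Z = 94 is plutonium.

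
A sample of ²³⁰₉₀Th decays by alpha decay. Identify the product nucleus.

Alpha decay: mass number changes by -4, atomic number by -2.
A: 230 − 4 = 226; Z: 90 − 2 = 88.
Z = 88 is radium, so the daughter is ²²⁶₈₈Ra.

Ra-226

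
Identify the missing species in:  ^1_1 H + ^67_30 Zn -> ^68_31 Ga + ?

Conserve mass number: 1 + 67 = 68 + A, so A = 0.
Conserve atomic number: 1 + 30 = 31 + Z, so Z = 0.
A = 0 and Z = 0 is ^0_0 γ — a gamma ray.

gamma ray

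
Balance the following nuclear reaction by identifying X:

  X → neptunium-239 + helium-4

Conserve mass number: A = 239 + 4, so A = 243.
Conserve atomic number: Z = 93 + 2, so Z = 95.
Z = 95 is americium, so the species is americium-243.

Am-243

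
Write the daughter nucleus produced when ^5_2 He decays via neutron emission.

Neutron emission: mass number changes by -1, atomic number by +0.
A: 5 − 1 = 4; Z: 2 = 2.
Z = 2 is helium, so the daughter is ^4_2 He.

He-4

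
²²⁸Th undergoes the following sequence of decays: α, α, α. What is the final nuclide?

Po-216

Start: (A, Z) = (228, 90).
After α: (224, 88).
After α: (220, 86).
After α: (216, 84).
Z = 84 is polonium.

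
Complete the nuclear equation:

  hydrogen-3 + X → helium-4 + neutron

Conserve mass number: 3 + A = 4 + 1, so A = 2.
Conserve atomic number: 1 + Z = 2 + 0, so Z = 1.
A = 2 and Z = 1 is hydrogen-2 — a deuteron.

deuteron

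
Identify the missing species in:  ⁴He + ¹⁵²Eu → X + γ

Conserve mass number: 4 + 152 = A + 0, so A = 156.
Conserve atomic number: 2 + 63 = Z + 0, so Z = 65.
Z = 65 is terbium, so the species is ¹⁵⁶Tb.

Tb-156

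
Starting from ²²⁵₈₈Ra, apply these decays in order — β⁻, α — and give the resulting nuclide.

Fr-221

Start: (A, Z) = (225, 88).
After β⁻: (225, 89).
After α: (221, 87).
Z = 87 is francium.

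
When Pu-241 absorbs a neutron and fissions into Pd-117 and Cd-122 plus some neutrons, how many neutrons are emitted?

3

Conserve mass number: 242 = 117 + 122 + k, so k = 242 − 239 = 3.
Check atomic number: 94 = 46 + 48 + 0 = 94. ✓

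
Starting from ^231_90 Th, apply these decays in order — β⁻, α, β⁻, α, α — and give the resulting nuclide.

Start: (A, Z) = (231, 90).
After β⁻: (231, 91).
After α: (227, 89).
After β⁻: (227, 90).
After α: (223, 88).
After α: (219, 86).
Z = 86 is radon.

Rn-219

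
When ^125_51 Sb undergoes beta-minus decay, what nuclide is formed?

Te-125

Beta-minus decay: mass number changes by +0, atomic number by +1.
A: 125 = 125; Z: 51 + 1 = 52.
Z = 52 is tellurium, so the daughter is ^125_52 Te.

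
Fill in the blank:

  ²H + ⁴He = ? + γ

Li-6

Conserve mass number: 2 + 4 = A + 0, so A = 6.
Conserve atomic number: 1 + 2 = Z + 0, so Z = 3.
Z = 3 is lithium, so the species is ⁶Li.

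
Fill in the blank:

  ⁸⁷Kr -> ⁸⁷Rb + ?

beta-minus particle

Conserve mass number: 87 = 87 + A, so A = 0.
Conserve atomic number: 36 = 37 + Z, so Z = -1.
A = 0 and Z = -1 is e⁻ — a beta-minus particle.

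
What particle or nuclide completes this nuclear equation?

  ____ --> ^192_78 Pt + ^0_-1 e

Ir-192

Conserve mass number: A = 192 + 0, so A = 192.
Conserve atomic number: Z = 78 − 1, so Z = 77.
Z = 77 is iridium, so the species is ^192_77 Ir.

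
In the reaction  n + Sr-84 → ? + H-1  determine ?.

Conserve mass number: 1 + 84 = A + 1, so A = 84.
Conserve atomic number: 0 + 38 = Z + 1, so Z = 37.
Z = 37 is rubidium, so the species is Rb-84.

Rb-84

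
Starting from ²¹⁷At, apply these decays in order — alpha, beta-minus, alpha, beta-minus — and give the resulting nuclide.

Start: (A, Z) = (217, 85).
After α: (213, 83).
After β⁻: (213, 84).
After α: (209, 82).
After β⁻: (209, 83).
Z = 83 is bismuth.

Bi-209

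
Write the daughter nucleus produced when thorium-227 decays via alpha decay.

Ra-223

Alpha decay: mass number changes by -4, atomic number by -2.
A: 227 − 4 = 223; Z: 90 − 2 = 88.
Z = 88 is radium, so the daughter is radium-223.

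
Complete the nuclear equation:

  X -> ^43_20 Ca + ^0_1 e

Sc-43

Conserve mass number: A = 43 + 0, so A = 43.
Conserve atomic number: Z = 20 + 1, so Z = 21.
Z = 21 is scandium, so the species is ^43_21 Sc.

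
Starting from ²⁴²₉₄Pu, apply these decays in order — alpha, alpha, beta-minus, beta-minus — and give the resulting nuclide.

Start: (A, Z) = (242, 94).
After α: (238, 92).
After α: (234, 90).
After β⁻: (234, 91).
After β⁻: (234, 92).
Z = 92 is uranium.

U-234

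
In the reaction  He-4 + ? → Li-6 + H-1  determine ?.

He-3

Conserve mass number: 4 + A = 6 + 1, so A = 3.
Conserve atomic number: 2 + Z = 3 + 1, so Z = 2.
Z = 2 is helium, so the species is He-3.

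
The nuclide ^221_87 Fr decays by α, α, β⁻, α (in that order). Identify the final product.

Pb-209

Start: (A, Z) = (221, 87).
After α: (217, 85).
After α: (213, 83).
After β⁻: (213, 84).
After α: (209, 82).
Z = 82 is lead.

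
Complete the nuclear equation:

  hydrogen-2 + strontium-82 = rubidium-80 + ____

Conserve mass number: 2 + 82 = 80 + A, so A = 4.
Conserve atomic number: 1 + 38 = 37 + Z, so Z = 2.
A = 4 and Z = 2 is helium-4 — an alpha particle.

alpha particle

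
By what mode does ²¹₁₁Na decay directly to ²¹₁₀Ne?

ΔA = 21 − 21 = 0; ΔZ = 10 − 11 = -1.
A is unchanged and Z drops by 1 — a proton has become a neutron (β⁺ emission or electron capture).

beta-plus decay or electron capture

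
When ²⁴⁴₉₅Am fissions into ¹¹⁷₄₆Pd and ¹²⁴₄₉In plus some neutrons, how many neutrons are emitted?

3

Conserve mass number: 244 = 117 + 124 + k, so k = 244 − 241 = 3.
Check atomic number: 95 = 46 + 49 + 0 = 95. ✓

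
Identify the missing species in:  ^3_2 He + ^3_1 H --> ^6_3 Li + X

gamma ray

Conserve mass number: 3 + 3 = 6 + A, so A = 0.
Conserve atomic number: 2 + 1 = 3 + Z, so Z = 0.
A = 0 and Z = 0 is ^0_0 γ — a gamma ray.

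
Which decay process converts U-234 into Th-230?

alpha decay

ΔA = 230 − 234 = -4; ΔZ = 90 − 92 = -2.
A drops by 4 and Z drops by 2 — the signature of alpha emission.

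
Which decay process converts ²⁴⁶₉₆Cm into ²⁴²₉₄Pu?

alpha decay

ΔA = 242 − 246 = -4; ΔZ = 94 − 96 = -2.
A drops by 4 and Z drops by 2 — the signature of alpha emission.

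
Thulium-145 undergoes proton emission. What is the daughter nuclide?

Proton emission: mass number changes by -1, atomic number by -1.
A: 145 − 1 = 144; Z: 69 − 1 = 68.
Z = 68 is erbium, so the daughter is erbium-144.

Er-144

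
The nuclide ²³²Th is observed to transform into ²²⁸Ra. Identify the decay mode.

alpha decay

ΔA = 228 − 232 = -4; ΔZ = 88 − 90 = -2.
A drops by 4 and Z drops by 2 — the signature of alpha emission.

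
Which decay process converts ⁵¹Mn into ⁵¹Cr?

ΔA = 51 − 51 = 0; ΔZ = 24 − 25 = -1.
A is unchanged and Z drops by 1 — a proton has become a neutron (β⁺ emission or electron capture).

beta-plus decay or electron capture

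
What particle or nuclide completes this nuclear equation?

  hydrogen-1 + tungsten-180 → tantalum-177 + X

Conserve mass number: 1 + 180 = 177 + A, so A = 4.
Conserve atomic number: 1 + 74 = 73 + Z, so Z = 2.
A = 4 and Z = 2 is helium-4 — an alpha particle.

alpha particle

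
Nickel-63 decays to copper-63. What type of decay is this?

ΔA = 63 − 63 = 0; ΔZ = 29 − 28 = +1.
A is unchanged and Z rises by 1 — a neutron has become a proton (β⁻ decay).

beta-minus decay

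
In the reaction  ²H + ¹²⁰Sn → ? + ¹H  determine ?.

Conserve mass number: 2 + 120 = A + 1, so A = 121.
Conserve atomic number: 1 + 50 = Z + 1, so Z = 50.
Z = 50 is tin, so the species is ¹²¹Sn.

Sn-121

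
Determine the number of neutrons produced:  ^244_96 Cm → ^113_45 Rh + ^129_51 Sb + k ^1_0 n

Conserve mass number: 244 = 113 + 129 + k, so k = 244 − 242 = 2.
Check atomic number: 96 = 45 + 51 + 0 = 96. ✓

2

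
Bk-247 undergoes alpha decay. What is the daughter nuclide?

Am-243

Alpha decay: mass number changes by -4, atomic number by -2.
A: 247 − 4 = 243; Z: 97 − 2 = 95.
Z = 95 is americium, so the daughter is Am-243.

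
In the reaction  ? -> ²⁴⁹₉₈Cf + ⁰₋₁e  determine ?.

Bk-249

Conserve mass number: A = 249 + 0, so A = 249.
Conserve atomic number: Z = 98 − 1, so Z = 97.
Z = 97 is berkelium, so the species is ²⁴⁹₉₇Bk.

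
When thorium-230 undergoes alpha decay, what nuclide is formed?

Alpha decay: mass number changes by -4, atomic number by -2.
A: 230 − 4 = 226; Z: 90 − 2 = 88.
Z = 88 is radium, so the daughter is radium-226.

Ra-226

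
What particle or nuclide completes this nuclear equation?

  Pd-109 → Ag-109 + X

Conserve mass number: 109 = 109 + A, so A = 0.
Conserve atomic number: 46 = 47 + Z, so Z = -1.
A = 0 and Z = -1 is e⁻ — a beta-minus particle.

beta-minus particle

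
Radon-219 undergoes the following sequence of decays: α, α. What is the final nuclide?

Pb-211

Start: (A, Z) = (219, 86).
After α: (215, 84).
After α: (211, 82).
Z = 82 is lead.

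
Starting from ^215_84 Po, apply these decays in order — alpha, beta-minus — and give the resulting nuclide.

Start: (A, Z) = (215, 84).
After α: (211, 82).
After β⁻: (211, 83).
Z = 83 is bismuth.

Bi-211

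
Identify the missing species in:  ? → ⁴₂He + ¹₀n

Conserve mass number: A = 4 + 1, so A = 5.
Conserve atomic number: Z = 2 + 0, so Z = 2.
Z = 2 is helium, so the species is ⁵₂He.

He-5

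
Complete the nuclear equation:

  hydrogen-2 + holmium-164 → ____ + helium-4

Conserve mass number: 2 + 164 = A + 4, so A = 162.
Conserve atomic number: 1 + 67 = Z + 2, so Z = 66.
Z = 66 is dysprosium, so the species is dysprosium-162.

Dy-162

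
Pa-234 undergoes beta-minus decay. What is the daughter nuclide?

U-234

Beta-minus decay: mass number changes by +0, atomic number by +1.
A: 234 = 234; Z: 91 + 1 = 92.
Z = 92 is uranium, so the daughter is U-234.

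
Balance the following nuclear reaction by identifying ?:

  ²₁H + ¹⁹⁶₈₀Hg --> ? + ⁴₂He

Conserve mass number: 2 + 196 = A + 4, so A = 194.
Conserve atomic number: 1 + 80 = Z + 2, so Z = 79.
Z = 79 is gold, so the species is ¹⁹⁴₇₉Au.

Au-194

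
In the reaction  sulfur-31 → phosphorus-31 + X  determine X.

Conserve mass number: 31 = 31 + A, so A = 0.
Conserve atomic number: 16 = 15 + Z, so Z = 1.
A = 0 and Z = 1 is e⁺ — a positron.

positron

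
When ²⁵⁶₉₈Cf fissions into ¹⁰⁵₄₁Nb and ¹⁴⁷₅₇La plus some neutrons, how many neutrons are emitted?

Conserve mass number: 256 = 105 + 147 + k, so k = 256 − 252 = 4.
Check atomic number: 98 = 41 + 57 + 0 = 98. ✓

4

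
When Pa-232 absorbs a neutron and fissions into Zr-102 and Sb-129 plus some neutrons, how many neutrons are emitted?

Conserve mass number: 233 = 102 + 129 + k, so k = 233 − 231 = 2.
Check atomic number: 91 = 40 + 51 + 0 = 91. ✓

2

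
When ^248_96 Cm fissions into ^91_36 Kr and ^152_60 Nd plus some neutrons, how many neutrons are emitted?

Conserve mass number: 248 = 91 + 152 + k, so k = 248 − 243 = 5.
Check atomic number: 96 = 36 + 60 + 0 = 96. ✓

5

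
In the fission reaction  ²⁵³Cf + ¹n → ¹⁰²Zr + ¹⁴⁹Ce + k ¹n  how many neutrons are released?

3

Conserve mass number: 254 = 102 + 149 + k, so k = 254 − 251 = 3.
Check atomic number: 98 = 40 + 58 + 0 = 98. ✓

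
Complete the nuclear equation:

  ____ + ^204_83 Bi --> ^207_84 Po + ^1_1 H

Conserve mass number: A + 204 = 207 + 1, so A = 4.
Conserve atomic number: Z + 83 = 84 + 1, so Z = 2.
A = 4 and Z = 2 is ^4_2 He — an alpha particle.

alpha particle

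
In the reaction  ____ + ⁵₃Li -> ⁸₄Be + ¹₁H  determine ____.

alpha particle

Conserve mass number: A + 5 = 8 + 1, so A = 4.
Conserve atomic number: Z + 3 = 4 + 1, so Z = 2.
A = 4 and Z = 2 is ⁴₂He — an alpha particle.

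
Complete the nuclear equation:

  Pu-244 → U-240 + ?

Conserve mass number: 244 = 240 + A, so A = 4.
Conserve atomic number: 94 = 92 + Z, so Z = 2.
A = 4 and Z = 2 is He-4 — an alpha particle.

alpha particle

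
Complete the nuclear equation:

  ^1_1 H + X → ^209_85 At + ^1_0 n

Conserve mass number: 1 + A = 209 + 1, so A = 209.
Conserve atomic number: 1 + Z = 85 + 0, so Z = 84.
Z = 84 is polonium, so the species is ^209_84 Po.

Po-209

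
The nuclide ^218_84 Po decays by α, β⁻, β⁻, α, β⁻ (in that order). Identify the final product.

Bi-210

Start: (A, Z) = (218, 84).
After α: (214, 82).
After β⁻: (214, 83).
After β⁻: (214, 84).
After α: (210, 82).
After β⁻: (210, 83).
Z = 83 is bismuth.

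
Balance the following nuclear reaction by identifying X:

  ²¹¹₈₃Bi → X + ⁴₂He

Conserve mass number: 211 = A + 4, so A = 207.
Conserve atomic number: 83 = Z + 2, so Z = 81.
Z = 81 is thallium, so the species is ²⁰⁷₈₁Tl.

Tl-207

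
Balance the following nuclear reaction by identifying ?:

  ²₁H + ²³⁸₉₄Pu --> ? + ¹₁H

Pu-239

Conserve mass number: 2 + 238 = A + 1, so A = 239.
Conserve atomic number: 1 + 94 = Z + 1, so Z = 94.
Z = 94 is plutonium, so the species is ²³⁹₉₄Pu.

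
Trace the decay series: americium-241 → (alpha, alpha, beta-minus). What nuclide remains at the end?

U-233

Start: (A, Z) = (241, 95).
After α: (237, 93).
After α: (233, 91).
After β⁻: (233, 92).
Z = 92 is uranium.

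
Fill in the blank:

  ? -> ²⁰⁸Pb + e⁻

Tl-208

Conserve mass number: A = 208 + 0, so A = 208.
Conserve atomic number: Z = 82 − 1, so Z = 81.
Z = 81 is thallium, so the species is ²⁰⁸Tl.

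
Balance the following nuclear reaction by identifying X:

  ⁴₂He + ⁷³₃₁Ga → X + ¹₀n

Conserve mass number: 4 + 73 = A + 1, so A = 76.
Conserve atomic number: 2 + 31 = Z + 0, so Z = 33.
Z = 33 is arsenic, so the species is ⁷⁶₃₃As.

As-76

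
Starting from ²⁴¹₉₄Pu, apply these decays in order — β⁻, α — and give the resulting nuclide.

Start: (A, Z) = (241, 94).
After β⁻: (241, 95).
After α: (237, 93).
Z = 93 is neptunium.

Np-237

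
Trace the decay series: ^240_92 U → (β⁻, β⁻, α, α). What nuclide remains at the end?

Th-232

Start: (A, Z) = (240, 92).
After β⁻: (240, 93).
After β⁻: (240, 94).
After α: (236, 92).
After α: (232, 90).
Z = 90 is thorium.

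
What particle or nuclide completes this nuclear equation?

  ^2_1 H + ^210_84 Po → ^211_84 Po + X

Conserve mass number: 2 + 210 = 211 + A, so A = 1.
Conserve atomic number: 1 + 84 = 84 + Z, so Z = 1.
A = 1 and Z = 1 is ^1_1 H — a proton.

proton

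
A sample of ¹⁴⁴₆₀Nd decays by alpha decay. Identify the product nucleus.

Ce-140

Alpha decay: mass number changes by -4, atomic number by -2.
A: 144 − 4 = 140; Z: 60 − 2 = 58.
Z = 58 is cerium, so the daughter is ¹⁴⁰₅₈Ce.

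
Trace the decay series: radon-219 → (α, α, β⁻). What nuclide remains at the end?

Bi-211

Start: (A, Z) = (219, 86).
After α: (215, 84).
After α: (211, 82).
After β⁻: (211, 83).
Z = 83 is bismuth.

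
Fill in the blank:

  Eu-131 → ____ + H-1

Conserve mass number: 131 = A + 1, so A = 130.
Conserve atomic number: 63 = Z + 1, so Z = 62.
Z = 62 is samarium, so the species is Sm-130.

Sm-130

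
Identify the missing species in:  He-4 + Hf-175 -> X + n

Conserve mass number: 4 + 175 = A + 1, so A = 178.
Conserve atomic number: 2 + 72 = Z + 0, so Z = 74.
Z = 74 is tungsten, so the species is W-178.

W-178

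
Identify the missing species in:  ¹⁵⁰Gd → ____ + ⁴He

Conserve mass number: 150 = A + 4, so A = 146.
Conserve atomic number: 64 = Z + 2, so Z = 62.
Z = 62 is samarium, so the species is ¹⁴⁶Sm.

Sm-146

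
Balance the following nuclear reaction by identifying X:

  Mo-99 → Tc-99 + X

beta-minus particle

Conserve mass number: 99 = 99 + A, so A = 0.
Conserve atomic number: 42 = 43 + Z, so Z = -1.
A = 0 and Z = -1 is e⁻ — a beta-minus particle.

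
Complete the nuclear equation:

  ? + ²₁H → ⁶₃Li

alpha particle

Conserve mass number: A + 2 = 6, so A = 4.
Conserve atomic number: Z + 1 = 3, so Z = 2.
A = 4 and Z = 2 is ⁴₂He — an alpha particle.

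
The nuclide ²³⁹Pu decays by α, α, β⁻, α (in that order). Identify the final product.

Ac-227

Start: (A, Z) = (239, 94).
After α: (235, 92).
After α: (231, 90).
After β⁻: (231, 91).
After α: (227, 89).
Z = 89 is actinium.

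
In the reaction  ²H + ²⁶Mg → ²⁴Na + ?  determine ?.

Conserve mass number: 2 + 26 = 24 + A, so A = 4.
Conserve atomic number: 1 + 12 = 11 + Z, so Z = 2.
A = 4 and Z = 2 is ⁴He — an alpha particle.

alpha particle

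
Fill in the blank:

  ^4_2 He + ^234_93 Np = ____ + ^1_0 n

Am-237

Conserve mass number: 4 + 234 = A + 1, so A = 237.
Conserve atomic number: 2 + 93 = Z + 0, so Z = 95.
Z = 95 is americium, so the species is ^237_95 Am.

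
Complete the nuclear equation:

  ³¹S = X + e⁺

P-31

Conserve mass number: 31 = A + 0, so A = 31.
Conserve atomic number: 16 = Z + 1, so Z = 15.
Z = 15 is phosphorus, so the species is ³¹P.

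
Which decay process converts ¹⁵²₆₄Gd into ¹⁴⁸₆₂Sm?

ΔA = 148 − 152 = -4; ΔZ = 62 − 64 = -2.
A drops by 4 and Z drops by 2 — the signature of alpha emission.

alpha decay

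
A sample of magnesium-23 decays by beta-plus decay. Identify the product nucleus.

Beta-plus decay: mass number changes by +0, atomic number by -1.
A: 23 = 23; Z: 12 − 1 = 11.
Z = 11 is sodium, so the daughter is sodium-23.

Na-23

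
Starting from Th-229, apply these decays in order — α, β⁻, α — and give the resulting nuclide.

Fr-221

Start: (A, Z) = (229, 90).
After α: (225, 88).
After β⁻: (225, 89).
After α: (221, 87).
Z = 87 is francium.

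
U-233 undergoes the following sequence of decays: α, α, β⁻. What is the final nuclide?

Ac-225

Start: (A, Z) = (233, 92).
After α: (229, 90).
After α: (225, 88).
After β⁻: (225, 89).
Z = 89 is actinium.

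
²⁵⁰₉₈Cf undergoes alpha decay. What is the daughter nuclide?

Alpha decay: mass number changes by -4, atomic number by -2.
A: 250 − 4 = 246; Z: 98 − 2 = 96.
Z = 96 is curium, so the daughter is ²⁴⁶₉₆Cm.

Cm-246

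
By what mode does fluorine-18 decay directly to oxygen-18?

ΔA = 18 − 18 = 0; ΔZ = 8 − 9 = -1.
A is unchanged and Z drops by 1 — a proton has become a neutron (β⁺ emission or electron capture).

beta-plus decay or electron capture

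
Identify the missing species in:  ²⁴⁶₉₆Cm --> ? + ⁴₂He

Conserve mass number: 246 = A + 4, so A = 242.
Conserve atomic number: 96 = Z + 2, so Z = 94.
Z = 94 is plutonium, so the species is ²⁴²₉₄Pu.

Pu-242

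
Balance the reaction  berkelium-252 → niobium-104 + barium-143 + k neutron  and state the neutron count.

Conserve mass number: 252 = 104 + 143 + k, so k = 252 − 247 = 5.
Check atomic number: 97 = 41 + 56 + 0 = 97. ✓

5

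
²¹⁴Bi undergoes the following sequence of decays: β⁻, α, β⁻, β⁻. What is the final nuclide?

Start: (A, Z) = (214, 83).
After β⁻: (214, 84).
After α: (210, 82).
After β⁻: (210, 83).
After β⁻: (210, 84).
Z = 84 is polonium.

Po-210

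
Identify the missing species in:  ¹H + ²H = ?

He-3

Conserve mass number: 1 + 2 = A, so A = 3.
Conserve atomic number: 1 + 1 = Z, so Z = 2.
Z = 2 is helium, so the species is ³He.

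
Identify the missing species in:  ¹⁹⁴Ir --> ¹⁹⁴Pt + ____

beta-minus particle

Conserve mass number: 194 = 194 + A, so A = 0.
Conserve atomic number: 77 = 78 + Z, so Z = -1.
A = 0 and Z = -1 is e⁻ — a beta-minus particle.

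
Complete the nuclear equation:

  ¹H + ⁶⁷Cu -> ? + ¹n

Conserve mass number: 1 + 67 = A + 1, so A = 67.
Conserve atomic number: 1 + 29 = Z + 0, so Z = 30.
Z = 30 is zinc, so the species is ⁶⁷Zn.

Zn-67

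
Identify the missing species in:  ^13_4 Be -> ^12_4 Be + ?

neutron

Conserve mass number: 13 = 12 + A, so A = 1.
Conserve atomic number: 4 = 4 + Z, so Z = 0.
A = 1 and Z = 0 is ^1_0 n — a neutron.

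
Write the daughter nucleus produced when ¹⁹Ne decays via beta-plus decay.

F-19

Beta-plus decay: mass number changes by +0, atomic number by -1.
A: 19 = 19; Z: 10 − 1 = 9.
Z = 9 is fluorine, so the daughter is ¹⁹F.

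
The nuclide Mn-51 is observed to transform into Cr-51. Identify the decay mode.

beta-plus decay or electron capture

ΔA = 51 − 51 = 0; ΔZ = 24 − 25 = -1.
A is unchanged and Z drops by 1 — a proton has become a neutron (β⁺ emission or electron capture).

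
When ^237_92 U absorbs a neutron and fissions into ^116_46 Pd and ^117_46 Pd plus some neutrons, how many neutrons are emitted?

5

Conserve mass number: 238 = 116 + 117 + k, so k = 238 − 233 = 5.
Check atomic number: 92 = 46 + 46 + 0 = 92. ✓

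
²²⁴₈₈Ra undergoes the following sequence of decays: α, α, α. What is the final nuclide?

Start: (A, Z) = (224, 88).
After α: (220, 86).
After α: (216, 84).
After α: (212, 82).
Z = 82 is lead.

Pb-212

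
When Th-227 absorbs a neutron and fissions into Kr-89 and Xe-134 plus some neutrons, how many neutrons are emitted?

Conserve mass number: 228 = 89 + 134 + k, so k = 228 − 223 = 5.
Check atomic number: 90 = 36 + 54 + 0 = 90. ✓

5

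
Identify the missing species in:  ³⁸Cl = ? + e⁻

Ar-38

Conserve mass number: 38 = A + 0, so A = 38.
Conserve atomic number: 17 = Z − 1, so Z = 18.
Z = 18 is argon, so the species is ³⁸Ar.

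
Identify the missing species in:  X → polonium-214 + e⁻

Conserve mass number: A = 214 + 0, so A = 214.
Conserve atomic number: Z = 84 − 1, so Z = 83.
Z = 83 is bismuth, so the species is bismuth-214.

Bi-214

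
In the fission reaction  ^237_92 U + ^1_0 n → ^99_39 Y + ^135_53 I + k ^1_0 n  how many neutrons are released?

4

Conserve mass number: 238 = 99 + 135 + k, so k = 238 − 234 = 4.
Check atomic number: 92 = 39 + 53 + 0 = 92. ✓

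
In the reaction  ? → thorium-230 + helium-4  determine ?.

Conserve mass number: A = 230 + 4, so A = 234.
Conserve atomic number: Z = 90 + 2, so Z = 92.
Z = 92 is uranium, so the species is uranium-234.

U-234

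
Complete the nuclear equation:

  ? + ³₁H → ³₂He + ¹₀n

proton

Conserve mass number: A + 3 = 3 + 1, so A = 1.
Conserve atomic number: Z + 1 = 2 + 0, so Z = 1.
A = 1 and Z = 1 is ¹₁H — a proton.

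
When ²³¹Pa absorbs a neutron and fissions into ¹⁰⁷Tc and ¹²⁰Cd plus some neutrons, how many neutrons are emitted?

5

Conserve mass number: 232 = 107 + 120 + k, so k = 232 − 227 = 5.
Check atomic number: 91 = 43 + 48 + 0 = 91. ✓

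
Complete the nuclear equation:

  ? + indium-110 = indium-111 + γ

Conserve mass number: A + 110 = 111 + 0, so A = 1.
Conserve atomic number: Z + 49 = 49 + 0, so Z = 0.
A = 1 and Z = 0 is neutron — a neutron.

neutron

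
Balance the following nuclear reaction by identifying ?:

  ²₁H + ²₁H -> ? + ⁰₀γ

He-4

Conserve mass number: 2 + 2 = A + 0, so A = 4.
Conserve atomic number: 1 + 1 = Z + 0, so Z = 2.
A = 4 and Z = 2 is ⁴₂He — an alpha particle.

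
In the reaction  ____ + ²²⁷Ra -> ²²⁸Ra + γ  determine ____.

neutron

Conserve mass number: A + 227 = 228 + 0, so A = 1.
Conserve atomic number: Z + 88 = 88 + 0, so Z = 0.
A = 1 and Z = 0 is ¹n — a neutron.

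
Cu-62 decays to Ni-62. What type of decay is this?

beta-plus decay or electron capture

ΔA = 62 − 62 = 0; ΔZ = 28 − 29 = -1.
A is unchanged and Z drops by 1 — a proton has become a neutron (β⁺ emission or electron capture).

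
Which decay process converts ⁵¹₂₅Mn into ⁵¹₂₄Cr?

beta-plus decay or electron capture

ΔA = 51 − 51 = 0; ΔZ = 24 − 25 = -1.
A is unchanged and Z drops by 1 — a proton has become a neutron (β⁺ emission or electron capture).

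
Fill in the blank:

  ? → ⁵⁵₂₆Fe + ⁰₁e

Co-55

Conserve mass number: A = 55 + 0, so A = 55.
Conserve atomic number: Z = 26 + 1, so Z = 27.
Z = 27 is cobalt, so the species is ⁵⁵₂₇Co.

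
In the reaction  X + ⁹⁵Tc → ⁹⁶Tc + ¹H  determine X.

Conserve mass number: A + 95 = 96 + 1, so A = 2.
Conserve atomic number: Z + 43 = 43 + 1, so Z = 1.
A = 2 and Z = 1 is ²H — a deuteron.

deuteron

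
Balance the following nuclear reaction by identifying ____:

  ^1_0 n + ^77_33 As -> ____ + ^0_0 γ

Conserve mass number: 1 + 77 = A + 0, so A = 78.
Conserve atomic number: 0 + 33 = Z + 0, so Z = 33.
Z = 33 is arsenic, so the species is ^78_33 As.

As-78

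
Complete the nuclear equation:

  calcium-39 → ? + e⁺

K-39

Conserve mass number: 39 = A + 0, so A = 39.
Conserve atomic number: 20 = Z + 1, so Z = 19.
Z = 19 is potassium, so the species is potassium-39.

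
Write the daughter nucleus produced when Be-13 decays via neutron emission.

Neutron emission: mass number changes by -1, atomic number by +0.
A: 13 − 1 = 12; Z: 4 = 4.
Z = 4 is beryllium, so the daughter is Be-12.

Be-12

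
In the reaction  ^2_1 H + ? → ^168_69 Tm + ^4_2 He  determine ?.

Yb-170

Conserve mass number: 2 + A = 168 + 4, so A = 170.
Conserve atomic number: 1 + Z = 69 + 2, so Z = 70.
Z = 70 is ytterbium, so the species is ^170_70 Yb.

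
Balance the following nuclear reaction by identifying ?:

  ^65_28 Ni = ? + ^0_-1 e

Cu-65

Conserve mass number: 65 = A + 0, so A = 65.
Conserve atomic number: 28 = Z − 1, so Z = 29.
Z = 29 is copper, so the species is ^65_29 Cu.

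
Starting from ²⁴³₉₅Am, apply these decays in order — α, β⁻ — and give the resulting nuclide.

Start: (A, Z) = (243, 95).
After α: (239, 93).
After β⁻: (239, 94).
Z = 94 is plutonium.

Pu-239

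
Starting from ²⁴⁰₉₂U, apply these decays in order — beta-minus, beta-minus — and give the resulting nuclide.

Pu-240

Start: (A, Z) = (240, 92).
After β⁻: (240, 93).
After β⁻: (240, 94).
Z = 94 is plutonium.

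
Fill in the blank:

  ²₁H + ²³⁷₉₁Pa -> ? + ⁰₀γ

U-239

Conserve mass number: 2 + 237 = A + 0, so A = 239.
Conserve atomic number: 1 + 91 = Z + 0, so Z = 92.
Z = 92 is uranium, so the species is ²³⁹₉₂U.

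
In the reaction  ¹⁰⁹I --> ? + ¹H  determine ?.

Te-108

Conserve mass number: 109 = A + 1, so A = 108.
Conserve atomic number: 53 = Z + 1, so Z = 52.
Z = 52 is tellurium, so the species is ¹⁰⁸Te.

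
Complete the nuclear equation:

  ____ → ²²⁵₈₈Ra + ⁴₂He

Th-229

Conserve mass number: A = 225 + 4, so A = 229.
Conserve atomic number: Z = 88 + 2, so Z = 90.
Z = 90 is thorium, so the species is ²²⁹₉₀Th.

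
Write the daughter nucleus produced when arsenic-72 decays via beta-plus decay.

Beta-plus decay: mass number changes by +0, atomic number by -1.
A: 72 = 72; Z: 33 − 1 = 32.
Z = 32 is germanium, so the daughter is germanium-72.

Ge-72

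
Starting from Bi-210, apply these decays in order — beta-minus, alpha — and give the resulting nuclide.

Pb-206

Start: (A, Z) = (210, 83).
After β⁻: (210, 84).
After α: (206, 82).
Z = 82 is lead.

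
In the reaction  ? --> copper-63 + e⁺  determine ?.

Zn-63

Conserve mass number: A = 63 + 0, so A = 63.
Conserve atomic number: Z = 29 + 1, so Z = 30.
Z = 30 is zinc, so the species is zinc-63.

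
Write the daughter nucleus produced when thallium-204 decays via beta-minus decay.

Beta-minus decay: mass number changes by +0, atomic number by +1.
A: 204 = 204; Z: 81 + 1 = 82.
Z = 82 is lead, so the daughter is lead-204.

Pb-204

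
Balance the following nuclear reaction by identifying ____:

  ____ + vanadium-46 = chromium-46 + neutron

Conserve mass number: A + 46 = 46 + 1, so A = 1.
Conserve atomic number: Z + 23 = 24 + 0, so Z = 1.
A = 1 and Z = 1 is hydrogen-1 — a proton.

proton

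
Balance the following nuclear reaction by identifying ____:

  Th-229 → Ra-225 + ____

alpha particle

Conserve mass number: 229 = 225 + A, so A = 4.
Conserve atomic number: 90 = 88 + Z, so Z = 2.
A = 4 and Z = 2 is He-4 — an alpha particle.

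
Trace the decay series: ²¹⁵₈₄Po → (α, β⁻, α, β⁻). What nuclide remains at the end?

Pb-207

Start: (A, Z) = (215, 84).
After α: (211, 82).
After β⁻: (211, 83).
After α: (207, 81).
After β⁻: (207, 82).
Z = 82 is lead.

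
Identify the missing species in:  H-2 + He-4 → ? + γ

Conserve mass number: 2 + 4 = A + 0, so A = 6.
Conserve atomic number: 1 + 2 = Z + 0, so Z = 3.
Z = 3 is lithium, so the species is Li-6.

Li-6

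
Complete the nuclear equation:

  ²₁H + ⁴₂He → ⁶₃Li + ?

gamma ray

Conserve mass number: 2 + 4 = 6 + A, so A = 0.
Conserve atomic number: 1 + 2 = 3 + Z, so Z = 0.
A = 0 and Z = 0 is ⁰₀γ — a gamma ray.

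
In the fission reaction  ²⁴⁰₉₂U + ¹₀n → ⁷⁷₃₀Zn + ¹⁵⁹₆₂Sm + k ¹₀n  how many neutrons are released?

Conserve mass number: 241 = 77 + 159 + k, so k = 241 − 236 = 5.
Check atomic number: 92 = 30 + 62 + 0 = 92. ✓

5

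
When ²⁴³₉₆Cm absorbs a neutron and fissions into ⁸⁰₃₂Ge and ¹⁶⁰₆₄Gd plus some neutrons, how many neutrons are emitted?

4

Conserve mass number: 244 = 80 + 160 + k, so k = 244 − 240 = 4.
Check atomic number: 96 = 32 + 64 + 0 = 96. ✓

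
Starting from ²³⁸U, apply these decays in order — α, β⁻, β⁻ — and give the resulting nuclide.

U-234

Start: (A, Z) = (238, 92).
After α: (234, 90).
After β⁻: (234, 91).
After β⁻: (234, 92).
Z = 92 is uranium.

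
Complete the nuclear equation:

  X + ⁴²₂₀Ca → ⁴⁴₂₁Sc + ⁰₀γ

deuteron

Conserve mass number: A + 42 = 44 + 0, so A = 2.
Conserve atomic number: Z + 20 = 21 + 0, so Z = 1.
A = 2 and Z = 1 is ²₁H — a deuteron.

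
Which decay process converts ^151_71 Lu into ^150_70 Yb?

proton emission

ΔA = 150 − 151 = -1; ΔZ = 70 − 71 = -1.
A drops by 1 and Z drops by 1 — a proton was emitted.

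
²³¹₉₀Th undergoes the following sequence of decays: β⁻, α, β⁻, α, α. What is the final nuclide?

Start: (A, Z) = (231, 90).
After β⁻: (231, 91).
After α: (227, 89).
After β⁻: (227, 90).
After α: (223, 88).
After α: (219, 86).
Z = 86 is radon.

Rn-219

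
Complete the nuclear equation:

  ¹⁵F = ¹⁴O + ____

proton

Conserve mass number: 15 = 14 + A, so A = 1.
Conserve atomic number: 9 = 8 + Z, so Z = 1.
A = 1 and Z = 1 is ¹H — a proton.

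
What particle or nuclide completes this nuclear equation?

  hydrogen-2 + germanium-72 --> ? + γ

Conserve mass number: 2 + 72 = A + 0, so A = 74.
Conserve atomic number: 1 + 32 = Z + 0, so Z = 33.
Z = 33 is arsenic, so the species is arsenic-74.

As-74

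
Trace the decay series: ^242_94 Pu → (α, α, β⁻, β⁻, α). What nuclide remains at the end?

Th-230

Start: (A, Z) = (242, 94).
After α: (238, 92).
After α: (234, 90).
After β⁻: (234, 91).
After β⁻: (234, 92).
After α: (230, 90).
Z = 90 is thorium.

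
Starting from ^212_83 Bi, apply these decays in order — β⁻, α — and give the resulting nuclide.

Start: (A, Z) = (212, 83).
After β⁻: (212, 84).
After α: (208, 82).
Z = 82 is lead.

Pb-208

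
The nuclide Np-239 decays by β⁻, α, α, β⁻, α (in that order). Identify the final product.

Ac-227

Start: (A, Z) = (239, 93).
After β⁻: (239, 94).
After α: (235, 92).
After α: (231, 90).
After β⁻: (231, 91).
After α: (227, 89).
Z = 89 is actinium.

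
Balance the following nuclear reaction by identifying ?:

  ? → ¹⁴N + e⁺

Conserve mass number: A = 14 + 0, so A = 14.
Conserve atomic number: Z = 7 + 1, so Z = 8.
Z = 8 is oxygen, so the species is ¹⁴O.

O-14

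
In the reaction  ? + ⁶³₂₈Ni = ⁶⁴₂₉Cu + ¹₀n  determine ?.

Conserve mass number: A + 63 = 64 + 1, so A = 2.
Conserve atomic number: Z + 28 = 29 + 0, so Z = 1.
A = 2 and Z = 1 is ²₁H — a deuteron.

deuteron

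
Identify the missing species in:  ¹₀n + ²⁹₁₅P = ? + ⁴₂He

Conserve mass number: 1 + 29 = A + 4, so A = 26.
Conserve atomic number: 0 + 15 = Z + 2, so Z = 13.
Z = 13 is aluminium, so the species is ²⁶₁₃Al.

Al-26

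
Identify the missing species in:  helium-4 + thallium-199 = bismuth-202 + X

Conserve mass number: 4 + 199 = 202 + A, so A = 1.
Conserve atomic number: 2 + 81 = 83 + Z, so Z = 0.
A = 1 and Z = 0 is neutron — a neutron.

neutron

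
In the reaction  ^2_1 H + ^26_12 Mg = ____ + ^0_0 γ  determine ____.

Conserve mass number: 2 + 26 = A + 0, so A = 28.
Conserve atomic number: 1 + 12 = Z + 0, so Z = 13.
Z = 13 is aluminium, so the species is ^28_13 Al.

Al-28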